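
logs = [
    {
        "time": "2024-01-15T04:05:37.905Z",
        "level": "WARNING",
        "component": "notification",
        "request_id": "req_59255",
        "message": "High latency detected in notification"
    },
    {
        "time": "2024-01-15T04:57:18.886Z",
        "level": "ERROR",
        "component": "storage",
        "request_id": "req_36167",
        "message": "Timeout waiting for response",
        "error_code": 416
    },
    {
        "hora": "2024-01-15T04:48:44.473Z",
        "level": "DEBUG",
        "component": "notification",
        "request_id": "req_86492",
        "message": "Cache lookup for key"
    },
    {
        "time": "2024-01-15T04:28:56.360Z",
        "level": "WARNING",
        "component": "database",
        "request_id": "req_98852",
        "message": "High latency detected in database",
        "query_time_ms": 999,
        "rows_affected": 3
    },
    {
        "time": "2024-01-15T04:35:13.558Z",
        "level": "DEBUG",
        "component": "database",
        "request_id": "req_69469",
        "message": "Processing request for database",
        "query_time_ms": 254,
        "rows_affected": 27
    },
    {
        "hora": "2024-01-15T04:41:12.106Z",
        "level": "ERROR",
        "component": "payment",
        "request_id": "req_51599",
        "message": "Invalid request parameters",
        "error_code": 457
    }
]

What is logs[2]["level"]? "DEBUG"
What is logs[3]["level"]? "WARNING"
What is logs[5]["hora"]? "2024-01-15T04:41:12.106Z"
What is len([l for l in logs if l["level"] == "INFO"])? 0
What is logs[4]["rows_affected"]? 27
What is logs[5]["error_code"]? 457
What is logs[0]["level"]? "WARNING"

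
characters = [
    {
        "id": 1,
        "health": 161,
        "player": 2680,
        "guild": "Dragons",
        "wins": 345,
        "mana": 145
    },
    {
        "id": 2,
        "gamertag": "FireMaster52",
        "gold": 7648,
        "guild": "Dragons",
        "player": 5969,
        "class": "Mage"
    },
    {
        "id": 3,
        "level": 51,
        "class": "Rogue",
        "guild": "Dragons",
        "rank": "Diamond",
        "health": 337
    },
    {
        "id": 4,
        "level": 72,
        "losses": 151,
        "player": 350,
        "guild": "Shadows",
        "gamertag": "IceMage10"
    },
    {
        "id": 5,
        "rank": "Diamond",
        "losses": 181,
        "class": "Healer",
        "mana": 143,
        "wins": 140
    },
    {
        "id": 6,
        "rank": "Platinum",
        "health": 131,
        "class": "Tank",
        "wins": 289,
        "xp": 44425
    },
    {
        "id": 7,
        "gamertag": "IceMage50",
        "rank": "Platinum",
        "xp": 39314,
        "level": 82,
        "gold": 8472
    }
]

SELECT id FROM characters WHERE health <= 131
[6]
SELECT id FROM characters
[1, 2, 3, 4, 5, 6, 7]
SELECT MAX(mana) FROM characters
145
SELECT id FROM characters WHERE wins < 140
[]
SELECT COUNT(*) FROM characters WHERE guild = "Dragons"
3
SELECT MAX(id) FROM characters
7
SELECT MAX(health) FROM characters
337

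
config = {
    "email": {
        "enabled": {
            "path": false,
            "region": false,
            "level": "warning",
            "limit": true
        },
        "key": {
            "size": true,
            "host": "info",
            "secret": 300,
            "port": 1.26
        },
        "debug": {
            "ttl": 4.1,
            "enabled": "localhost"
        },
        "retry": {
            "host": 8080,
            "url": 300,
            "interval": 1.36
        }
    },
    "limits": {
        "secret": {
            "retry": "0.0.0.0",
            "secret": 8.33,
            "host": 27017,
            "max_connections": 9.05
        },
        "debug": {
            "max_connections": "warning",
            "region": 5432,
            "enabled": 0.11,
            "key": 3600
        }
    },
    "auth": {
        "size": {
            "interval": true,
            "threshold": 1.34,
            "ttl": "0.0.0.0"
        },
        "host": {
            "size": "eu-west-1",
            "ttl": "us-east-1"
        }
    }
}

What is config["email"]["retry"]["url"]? 300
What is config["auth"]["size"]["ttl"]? "0.0.0.0"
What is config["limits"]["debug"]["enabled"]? 0.11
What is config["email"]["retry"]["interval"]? 1.36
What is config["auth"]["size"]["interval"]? True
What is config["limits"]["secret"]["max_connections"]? 9.05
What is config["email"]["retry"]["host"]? 8080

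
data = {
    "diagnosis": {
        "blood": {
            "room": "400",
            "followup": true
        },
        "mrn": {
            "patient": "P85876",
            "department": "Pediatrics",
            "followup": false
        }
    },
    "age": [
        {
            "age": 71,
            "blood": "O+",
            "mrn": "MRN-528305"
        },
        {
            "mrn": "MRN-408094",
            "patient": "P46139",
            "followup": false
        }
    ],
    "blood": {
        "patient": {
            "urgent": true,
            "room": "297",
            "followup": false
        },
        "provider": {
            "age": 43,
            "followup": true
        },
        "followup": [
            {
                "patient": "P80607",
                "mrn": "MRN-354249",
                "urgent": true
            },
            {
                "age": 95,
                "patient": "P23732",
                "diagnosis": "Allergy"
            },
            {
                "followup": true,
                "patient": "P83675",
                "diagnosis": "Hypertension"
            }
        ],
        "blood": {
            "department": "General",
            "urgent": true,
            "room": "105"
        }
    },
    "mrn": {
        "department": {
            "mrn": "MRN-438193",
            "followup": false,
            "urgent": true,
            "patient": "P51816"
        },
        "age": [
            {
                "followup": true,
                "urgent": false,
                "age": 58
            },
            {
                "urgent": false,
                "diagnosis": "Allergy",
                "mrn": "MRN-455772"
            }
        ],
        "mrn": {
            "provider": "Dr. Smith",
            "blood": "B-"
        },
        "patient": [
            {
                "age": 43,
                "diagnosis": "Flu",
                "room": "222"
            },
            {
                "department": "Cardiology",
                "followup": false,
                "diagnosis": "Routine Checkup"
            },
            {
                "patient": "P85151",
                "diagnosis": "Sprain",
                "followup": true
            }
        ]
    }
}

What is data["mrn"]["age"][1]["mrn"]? "MRN-455772"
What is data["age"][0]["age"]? 71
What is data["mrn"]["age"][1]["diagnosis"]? "Allergy"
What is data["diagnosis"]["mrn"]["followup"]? False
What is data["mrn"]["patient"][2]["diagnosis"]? "Sprain"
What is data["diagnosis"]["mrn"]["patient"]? "P85876"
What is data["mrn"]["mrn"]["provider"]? "Dr. Smith"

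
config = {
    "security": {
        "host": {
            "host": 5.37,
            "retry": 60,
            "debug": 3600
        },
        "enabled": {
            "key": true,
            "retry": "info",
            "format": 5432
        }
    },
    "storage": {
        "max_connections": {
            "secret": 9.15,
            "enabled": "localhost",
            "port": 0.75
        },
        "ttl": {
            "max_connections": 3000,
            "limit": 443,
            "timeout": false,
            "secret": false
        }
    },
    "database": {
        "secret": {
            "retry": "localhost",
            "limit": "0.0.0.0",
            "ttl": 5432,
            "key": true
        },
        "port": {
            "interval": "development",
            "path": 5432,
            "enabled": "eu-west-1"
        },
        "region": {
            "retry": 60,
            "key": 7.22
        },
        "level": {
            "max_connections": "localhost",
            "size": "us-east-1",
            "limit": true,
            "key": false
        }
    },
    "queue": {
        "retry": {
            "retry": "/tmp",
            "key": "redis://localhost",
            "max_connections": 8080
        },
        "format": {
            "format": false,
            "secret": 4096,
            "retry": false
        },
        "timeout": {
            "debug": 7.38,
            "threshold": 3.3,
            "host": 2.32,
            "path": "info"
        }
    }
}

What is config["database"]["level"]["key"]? False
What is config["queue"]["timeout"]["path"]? "info"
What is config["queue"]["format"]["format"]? False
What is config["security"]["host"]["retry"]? 60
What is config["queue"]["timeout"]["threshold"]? 3.3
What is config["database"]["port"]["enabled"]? "eu-west-1"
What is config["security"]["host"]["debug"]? 3600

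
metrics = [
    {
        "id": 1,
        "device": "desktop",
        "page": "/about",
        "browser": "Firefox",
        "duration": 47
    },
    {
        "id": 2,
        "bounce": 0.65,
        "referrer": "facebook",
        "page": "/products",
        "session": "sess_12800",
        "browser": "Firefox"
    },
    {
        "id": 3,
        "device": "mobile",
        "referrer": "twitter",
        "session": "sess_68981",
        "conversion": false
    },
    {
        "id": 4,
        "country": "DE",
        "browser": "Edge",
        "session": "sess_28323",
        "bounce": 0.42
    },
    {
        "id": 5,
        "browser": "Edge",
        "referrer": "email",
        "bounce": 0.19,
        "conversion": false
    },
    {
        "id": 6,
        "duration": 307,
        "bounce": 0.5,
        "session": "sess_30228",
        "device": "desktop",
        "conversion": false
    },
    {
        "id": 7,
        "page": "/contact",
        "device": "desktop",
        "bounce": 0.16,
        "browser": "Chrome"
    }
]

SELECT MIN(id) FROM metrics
1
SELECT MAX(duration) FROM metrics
307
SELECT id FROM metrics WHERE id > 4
[5, 6, 7]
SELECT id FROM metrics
[1, 2, 3, 4, 5, 6, 7]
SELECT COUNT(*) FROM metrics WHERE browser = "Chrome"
1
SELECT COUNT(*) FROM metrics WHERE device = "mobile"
1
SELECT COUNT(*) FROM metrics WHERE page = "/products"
1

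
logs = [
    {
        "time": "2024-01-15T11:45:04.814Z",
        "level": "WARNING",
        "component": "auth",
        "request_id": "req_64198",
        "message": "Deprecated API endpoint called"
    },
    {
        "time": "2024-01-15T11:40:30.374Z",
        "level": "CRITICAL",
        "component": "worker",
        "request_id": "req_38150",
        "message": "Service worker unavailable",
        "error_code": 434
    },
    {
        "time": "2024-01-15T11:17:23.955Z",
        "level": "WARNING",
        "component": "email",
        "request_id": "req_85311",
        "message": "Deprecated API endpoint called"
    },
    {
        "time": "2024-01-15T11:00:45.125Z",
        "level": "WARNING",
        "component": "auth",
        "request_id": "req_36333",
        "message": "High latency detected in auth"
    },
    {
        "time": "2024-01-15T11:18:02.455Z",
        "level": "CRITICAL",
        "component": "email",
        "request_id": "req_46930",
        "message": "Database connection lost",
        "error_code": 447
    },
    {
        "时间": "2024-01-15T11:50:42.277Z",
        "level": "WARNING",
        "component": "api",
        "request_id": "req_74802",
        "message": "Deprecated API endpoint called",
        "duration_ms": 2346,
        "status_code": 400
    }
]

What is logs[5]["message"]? "Deprecated API endpoint called"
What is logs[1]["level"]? "CRITICAL"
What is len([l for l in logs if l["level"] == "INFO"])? 0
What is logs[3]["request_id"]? "req_36333"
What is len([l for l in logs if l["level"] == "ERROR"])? 0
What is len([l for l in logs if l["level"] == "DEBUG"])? 0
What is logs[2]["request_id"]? "req_85311"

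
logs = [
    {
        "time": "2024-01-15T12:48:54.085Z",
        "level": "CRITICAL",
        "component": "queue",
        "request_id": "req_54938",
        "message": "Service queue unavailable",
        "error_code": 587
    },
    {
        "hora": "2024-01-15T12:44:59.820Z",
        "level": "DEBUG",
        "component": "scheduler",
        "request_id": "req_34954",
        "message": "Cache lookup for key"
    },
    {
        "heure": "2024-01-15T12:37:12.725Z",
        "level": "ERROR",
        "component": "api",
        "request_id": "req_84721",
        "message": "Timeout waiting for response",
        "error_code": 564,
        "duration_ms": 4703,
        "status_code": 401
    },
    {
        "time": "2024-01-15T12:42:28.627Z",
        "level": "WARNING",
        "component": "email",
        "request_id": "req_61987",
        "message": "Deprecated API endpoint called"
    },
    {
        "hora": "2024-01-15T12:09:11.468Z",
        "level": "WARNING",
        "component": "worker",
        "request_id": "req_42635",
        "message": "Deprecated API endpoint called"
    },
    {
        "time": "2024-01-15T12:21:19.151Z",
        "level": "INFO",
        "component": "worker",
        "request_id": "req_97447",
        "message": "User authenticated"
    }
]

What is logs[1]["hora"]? "2024-01-15T12:44:59.820Z"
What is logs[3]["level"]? "WARNING"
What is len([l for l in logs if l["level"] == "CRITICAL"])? 1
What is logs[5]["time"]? "2024-01-15T12:21:19.151Z"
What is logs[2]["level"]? "ERROR"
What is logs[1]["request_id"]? "req_34954"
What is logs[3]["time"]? "2024-01-15T12:42:28.627Z"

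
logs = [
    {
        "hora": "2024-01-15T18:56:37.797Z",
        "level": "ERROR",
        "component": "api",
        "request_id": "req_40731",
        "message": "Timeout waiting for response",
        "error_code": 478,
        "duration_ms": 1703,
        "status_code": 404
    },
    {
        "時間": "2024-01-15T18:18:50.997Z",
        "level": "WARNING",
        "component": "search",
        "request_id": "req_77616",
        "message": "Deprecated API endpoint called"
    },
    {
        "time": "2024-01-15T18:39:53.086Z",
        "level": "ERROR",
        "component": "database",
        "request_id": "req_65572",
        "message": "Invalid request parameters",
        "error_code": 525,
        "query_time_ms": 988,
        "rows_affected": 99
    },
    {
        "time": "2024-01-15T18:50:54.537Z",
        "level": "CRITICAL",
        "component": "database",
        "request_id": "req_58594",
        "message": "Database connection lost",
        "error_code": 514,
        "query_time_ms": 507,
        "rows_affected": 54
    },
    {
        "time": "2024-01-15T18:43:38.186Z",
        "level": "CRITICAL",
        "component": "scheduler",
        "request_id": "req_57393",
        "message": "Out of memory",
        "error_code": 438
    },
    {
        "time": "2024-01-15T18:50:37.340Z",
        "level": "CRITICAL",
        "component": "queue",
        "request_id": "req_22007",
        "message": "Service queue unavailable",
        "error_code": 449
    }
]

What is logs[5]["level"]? "CRITICAL"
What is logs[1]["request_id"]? "req_77616"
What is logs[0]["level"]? "ERROR"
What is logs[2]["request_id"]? "req_65572"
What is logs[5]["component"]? "queue"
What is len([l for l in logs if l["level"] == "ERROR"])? 2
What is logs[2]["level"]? "ERROR"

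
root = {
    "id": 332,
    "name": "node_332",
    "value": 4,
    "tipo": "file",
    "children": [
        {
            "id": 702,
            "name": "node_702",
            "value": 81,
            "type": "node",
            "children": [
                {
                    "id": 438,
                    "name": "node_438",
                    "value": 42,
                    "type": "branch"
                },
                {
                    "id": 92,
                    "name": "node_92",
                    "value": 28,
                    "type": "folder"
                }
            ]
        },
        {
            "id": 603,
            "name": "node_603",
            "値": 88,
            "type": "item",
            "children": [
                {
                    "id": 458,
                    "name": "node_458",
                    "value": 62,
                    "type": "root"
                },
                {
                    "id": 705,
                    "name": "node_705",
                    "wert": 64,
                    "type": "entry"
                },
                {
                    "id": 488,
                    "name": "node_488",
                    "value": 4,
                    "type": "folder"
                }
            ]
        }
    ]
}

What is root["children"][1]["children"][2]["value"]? 4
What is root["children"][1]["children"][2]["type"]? "folder"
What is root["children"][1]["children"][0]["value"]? 62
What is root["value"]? 4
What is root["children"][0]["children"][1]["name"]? "node_92"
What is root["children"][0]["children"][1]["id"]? 92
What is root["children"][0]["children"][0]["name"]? "node_438"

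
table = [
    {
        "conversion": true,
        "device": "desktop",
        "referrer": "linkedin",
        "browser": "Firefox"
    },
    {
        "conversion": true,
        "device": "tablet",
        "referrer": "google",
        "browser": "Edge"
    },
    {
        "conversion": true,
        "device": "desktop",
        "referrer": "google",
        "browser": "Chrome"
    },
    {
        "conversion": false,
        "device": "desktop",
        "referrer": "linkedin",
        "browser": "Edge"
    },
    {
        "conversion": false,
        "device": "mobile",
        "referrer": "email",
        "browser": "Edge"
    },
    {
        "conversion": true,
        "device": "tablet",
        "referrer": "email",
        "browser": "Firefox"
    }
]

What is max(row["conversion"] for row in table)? True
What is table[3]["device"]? "desktop"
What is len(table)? 6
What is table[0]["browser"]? "Firefox"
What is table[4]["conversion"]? False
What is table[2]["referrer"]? "google"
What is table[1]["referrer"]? "google"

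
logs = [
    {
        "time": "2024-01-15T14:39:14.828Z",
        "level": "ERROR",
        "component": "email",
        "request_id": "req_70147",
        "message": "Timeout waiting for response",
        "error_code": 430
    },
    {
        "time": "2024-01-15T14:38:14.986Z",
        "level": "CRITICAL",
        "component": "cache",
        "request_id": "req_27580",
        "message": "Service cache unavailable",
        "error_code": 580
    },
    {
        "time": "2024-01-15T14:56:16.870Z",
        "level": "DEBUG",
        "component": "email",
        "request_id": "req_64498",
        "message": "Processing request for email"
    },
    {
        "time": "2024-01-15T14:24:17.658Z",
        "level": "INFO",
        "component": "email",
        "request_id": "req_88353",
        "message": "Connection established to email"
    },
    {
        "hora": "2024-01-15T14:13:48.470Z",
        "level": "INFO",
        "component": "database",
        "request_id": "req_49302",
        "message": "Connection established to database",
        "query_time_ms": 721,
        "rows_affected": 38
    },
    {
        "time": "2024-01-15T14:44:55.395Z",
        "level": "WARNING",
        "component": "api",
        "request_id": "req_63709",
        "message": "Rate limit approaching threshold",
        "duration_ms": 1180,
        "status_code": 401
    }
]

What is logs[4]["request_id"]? "req_49302"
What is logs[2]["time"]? "2024-01-15T14:56:16.870Z"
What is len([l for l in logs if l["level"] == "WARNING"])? 1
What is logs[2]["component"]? "email"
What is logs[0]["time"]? "2024-01-15T14:39:14.828Z"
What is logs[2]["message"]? "Processing request for email"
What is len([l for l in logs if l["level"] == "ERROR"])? 1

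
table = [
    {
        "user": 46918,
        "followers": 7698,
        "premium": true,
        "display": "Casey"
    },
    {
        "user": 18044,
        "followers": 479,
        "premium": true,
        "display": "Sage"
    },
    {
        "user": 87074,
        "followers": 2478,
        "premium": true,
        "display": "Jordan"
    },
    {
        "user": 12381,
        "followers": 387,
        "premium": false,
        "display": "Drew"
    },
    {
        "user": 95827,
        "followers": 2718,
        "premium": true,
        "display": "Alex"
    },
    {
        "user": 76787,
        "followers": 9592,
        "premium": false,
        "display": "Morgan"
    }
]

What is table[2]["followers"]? 2478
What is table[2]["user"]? 87074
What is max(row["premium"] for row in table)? True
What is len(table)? 6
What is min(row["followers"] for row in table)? 387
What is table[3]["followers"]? 387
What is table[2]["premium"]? True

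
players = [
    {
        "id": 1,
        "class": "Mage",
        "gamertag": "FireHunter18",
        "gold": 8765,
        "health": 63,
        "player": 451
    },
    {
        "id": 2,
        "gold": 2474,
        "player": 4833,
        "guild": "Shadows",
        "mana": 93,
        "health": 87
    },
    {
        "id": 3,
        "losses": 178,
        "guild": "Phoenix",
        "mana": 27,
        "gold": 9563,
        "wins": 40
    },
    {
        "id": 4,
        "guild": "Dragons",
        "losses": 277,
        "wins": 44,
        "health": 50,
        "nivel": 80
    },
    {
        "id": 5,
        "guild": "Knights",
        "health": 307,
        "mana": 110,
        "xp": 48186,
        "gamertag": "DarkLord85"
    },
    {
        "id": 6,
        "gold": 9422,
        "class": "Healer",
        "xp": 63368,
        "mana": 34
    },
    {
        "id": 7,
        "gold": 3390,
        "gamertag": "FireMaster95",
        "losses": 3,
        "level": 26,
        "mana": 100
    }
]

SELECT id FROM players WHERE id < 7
[1, 2, 3, 4, 5, 6]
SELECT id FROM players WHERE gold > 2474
[1, 3, 6, 7]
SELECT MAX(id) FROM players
7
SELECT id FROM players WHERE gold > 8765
[3, 6]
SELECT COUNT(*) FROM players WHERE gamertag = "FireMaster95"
1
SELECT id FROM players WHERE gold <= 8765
[1, 2, 7]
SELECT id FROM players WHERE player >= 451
[1, 2]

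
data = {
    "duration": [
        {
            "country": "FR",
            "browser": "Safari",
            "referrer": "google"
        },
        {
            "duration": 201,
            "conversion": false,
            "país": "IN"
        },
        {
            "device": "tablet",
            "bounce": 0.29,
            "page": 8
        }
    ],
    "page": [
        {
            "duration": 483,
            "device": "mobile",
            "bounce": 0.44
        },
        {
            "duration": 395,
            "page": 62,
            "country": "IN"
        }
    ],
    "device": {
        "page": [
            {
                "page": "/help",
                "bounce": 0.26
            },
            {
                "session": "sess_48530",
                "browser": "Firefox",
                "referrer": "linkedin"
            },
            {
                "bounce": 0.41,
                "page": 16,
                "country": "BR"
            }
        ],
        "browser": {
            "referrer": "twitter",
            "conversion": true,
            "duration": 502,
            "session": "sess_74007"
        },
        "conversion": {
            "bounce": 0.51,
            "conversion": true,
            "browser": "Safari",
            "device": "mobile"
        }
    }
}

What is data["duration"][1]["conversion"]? False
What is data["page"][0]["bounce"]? 0.44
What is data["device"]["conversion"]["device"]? "mobile"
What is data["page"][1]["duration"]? 395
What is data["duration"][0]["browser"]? "Safari"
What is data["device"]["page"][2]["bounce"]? 0.41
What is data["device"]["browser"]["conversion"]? True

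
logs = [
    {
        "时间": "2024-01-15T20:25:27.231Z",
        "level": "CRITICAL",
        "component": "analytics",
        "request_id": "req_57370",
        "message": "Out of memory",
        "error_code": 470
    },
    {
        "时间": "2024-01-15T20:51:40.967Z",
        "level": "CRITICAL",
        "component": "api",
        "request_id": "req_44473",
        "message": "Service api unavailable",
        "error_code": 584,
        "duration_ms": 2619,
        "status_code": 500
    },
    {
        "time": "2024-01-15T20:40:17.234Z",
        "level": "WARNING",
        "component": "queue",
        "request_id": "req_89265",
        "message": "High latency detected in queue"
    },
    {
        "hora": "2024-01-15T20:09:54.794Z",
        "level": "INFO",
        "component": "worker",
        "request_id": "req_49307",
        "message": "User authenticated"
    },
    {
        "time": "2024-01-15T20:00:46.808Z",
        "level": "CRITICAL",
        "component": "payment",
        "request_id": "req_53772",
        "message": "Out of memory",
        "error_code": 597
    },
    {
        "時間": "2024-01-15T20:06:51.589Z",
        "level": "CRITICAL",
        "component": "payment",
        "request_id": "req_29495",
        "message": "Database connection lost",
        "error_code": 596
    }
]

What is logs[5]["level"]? "CRITICAL"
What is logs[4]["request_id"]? "req_53772"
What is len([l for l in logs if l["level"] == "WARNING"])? 1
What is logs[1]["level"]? "CRITICAL"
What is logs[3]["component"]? "worker"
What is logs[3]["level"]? "INFO"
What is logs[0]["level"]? "CRITICAL"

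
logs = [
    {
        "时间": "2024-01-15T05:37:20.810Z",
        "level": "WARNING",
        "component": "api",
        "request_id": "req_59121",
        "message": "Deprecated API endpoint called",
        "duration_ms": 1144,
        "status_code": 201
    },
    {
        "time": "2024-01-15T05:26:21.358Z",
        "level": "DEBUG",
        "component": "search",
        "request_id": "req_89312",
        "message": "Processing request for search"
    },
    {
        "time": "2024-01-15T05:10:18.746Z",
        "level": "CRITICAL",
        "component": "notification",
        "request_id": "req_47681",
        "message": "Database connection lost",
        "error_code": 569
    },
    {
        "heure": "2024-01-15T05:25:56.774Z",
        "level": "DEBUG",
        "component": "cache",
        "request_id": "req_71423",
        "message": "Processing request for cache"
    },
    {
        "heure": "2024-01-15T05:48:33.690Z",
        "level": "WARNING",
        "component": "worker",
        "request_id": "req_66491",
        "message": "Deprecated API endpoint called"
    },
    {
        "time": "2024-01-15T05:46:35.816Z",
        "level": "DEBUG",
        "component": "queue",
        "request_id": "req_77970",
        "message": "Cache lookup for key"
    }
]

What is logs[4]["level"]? "WARNING"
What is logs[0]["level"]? "WARNING"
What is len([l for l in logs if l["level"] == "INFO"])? 0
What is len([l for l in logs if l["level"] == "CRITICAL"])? 1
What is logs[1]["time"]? "2024-01-15T05:26:21.358Z"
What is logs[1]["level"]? "DEBUG"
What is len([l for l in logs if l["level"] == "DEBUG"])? 3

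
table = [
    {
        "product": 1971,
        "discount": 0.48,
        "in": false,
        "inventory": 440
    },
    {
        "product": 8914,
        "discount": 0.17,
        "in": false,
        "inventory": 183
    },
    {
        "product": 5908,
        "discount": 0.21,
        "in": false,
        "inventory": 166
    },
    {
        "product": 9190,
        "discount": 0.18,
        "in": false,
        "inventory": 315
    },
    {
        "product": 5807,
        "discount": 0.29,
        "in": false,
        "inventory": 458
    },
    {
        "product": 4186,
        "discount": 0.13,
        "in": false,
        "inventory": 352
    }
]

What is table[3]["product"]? 9190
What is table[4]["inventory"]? 458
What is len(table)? 6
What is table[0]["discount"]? 0.48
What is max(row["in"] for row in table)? False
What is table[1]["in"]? False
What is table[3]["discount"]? 0.18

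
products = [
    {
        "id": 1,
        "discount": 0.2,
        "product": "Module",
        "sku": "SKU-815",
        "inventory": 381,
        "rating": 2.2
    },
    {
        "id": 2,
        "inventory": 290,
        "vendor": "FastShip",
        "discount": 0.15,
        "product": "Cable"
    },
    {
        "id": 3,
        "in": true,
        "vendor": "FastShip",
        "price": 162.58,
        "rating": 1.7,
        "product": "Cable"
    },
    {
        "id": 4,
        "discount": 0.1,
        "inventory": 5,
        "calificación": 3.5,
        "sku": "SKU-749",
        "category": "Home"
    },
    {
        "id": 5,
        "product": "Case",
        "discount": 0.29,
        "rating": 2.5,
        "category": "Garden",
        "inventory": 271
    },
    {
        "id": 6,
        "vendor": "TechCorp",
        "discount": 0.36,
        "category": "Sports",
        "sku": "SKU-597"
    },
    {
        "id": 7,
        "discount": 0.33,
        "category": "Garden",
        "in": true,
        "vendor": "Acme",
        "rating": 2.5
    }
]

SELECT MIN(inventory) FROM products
5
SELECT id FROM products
[1, 2, 3, 4, 5, 6, 7]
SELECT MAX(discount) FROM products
0.36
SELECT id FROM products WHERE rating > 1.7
[1, 5, 7]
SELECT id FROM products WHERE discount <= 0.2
[1, 2, 4]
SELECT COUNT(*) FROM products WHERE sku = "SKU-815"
1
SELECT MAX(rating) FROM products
2.5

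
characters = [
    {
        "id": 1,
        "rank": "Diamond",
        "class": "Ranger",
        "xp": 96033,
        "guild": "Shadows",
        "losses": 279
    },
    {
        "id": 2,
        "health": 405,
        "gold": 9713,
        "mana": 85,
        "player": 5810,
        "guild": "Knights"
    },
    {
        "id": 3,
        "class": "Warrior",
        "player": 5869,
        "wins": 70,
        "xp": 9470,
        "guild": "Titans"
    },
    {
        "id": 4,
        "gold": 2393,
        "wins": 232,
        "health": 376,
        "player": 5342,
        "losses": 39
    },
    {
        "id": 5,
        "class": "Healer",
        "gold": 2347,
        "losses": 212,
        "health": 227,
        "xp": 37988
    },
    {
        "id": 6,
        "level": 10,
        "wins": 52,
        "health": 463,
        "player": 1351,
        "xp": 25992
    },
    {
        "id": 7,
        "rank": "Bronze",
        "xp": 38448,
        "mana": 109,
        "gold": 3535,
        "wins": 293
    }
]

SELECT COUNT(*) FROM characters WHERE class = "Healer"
1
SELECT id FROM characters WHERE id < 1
[]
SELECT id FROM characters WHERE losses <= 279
[1, 4, 5]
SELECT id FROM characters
[1, 2, 3, 4, 5, 6, 7]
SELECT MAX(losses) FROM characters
279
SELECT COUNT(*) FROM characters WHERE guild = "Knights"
1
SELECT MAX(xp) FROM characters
96033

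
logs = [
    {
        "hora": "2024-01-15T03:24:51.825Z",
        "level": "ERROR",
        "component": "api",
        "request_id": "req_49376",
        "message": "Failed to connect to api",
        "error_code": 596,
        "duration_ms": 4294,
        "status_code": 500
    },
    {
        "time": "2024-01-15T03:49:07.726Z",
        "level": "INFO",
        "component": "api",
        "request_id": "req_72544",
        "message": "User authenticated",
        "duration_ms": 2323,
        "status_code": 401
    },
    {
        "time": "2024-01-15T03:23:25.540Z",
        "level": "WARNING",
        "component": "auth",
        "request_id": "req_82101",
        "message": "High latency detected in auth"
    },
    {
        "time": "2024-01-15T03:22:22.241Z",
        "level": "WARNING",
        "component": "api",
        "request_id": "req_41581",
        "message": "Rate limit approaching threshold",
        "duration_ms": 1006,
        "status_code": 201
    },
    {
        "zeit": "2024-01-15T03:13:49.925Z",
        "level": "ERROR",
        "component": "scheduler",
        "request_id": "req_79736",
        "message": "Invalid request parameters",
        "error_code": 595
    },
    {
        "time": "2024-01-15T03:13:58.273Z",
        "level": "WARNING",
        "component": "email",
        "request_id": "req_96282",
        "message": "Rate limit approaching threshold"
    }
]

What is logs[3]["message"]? "Rate limit approaching threshold"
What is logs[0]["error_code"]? 596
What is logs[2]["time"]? "2024-01-15T03:23:25.540Z"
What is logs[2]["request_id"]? "req_82101"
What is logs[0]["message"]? "Failed to connect to api"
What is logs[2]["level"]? "WARNING"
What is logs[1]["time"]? "2024-01-15T03:49:07.726Z"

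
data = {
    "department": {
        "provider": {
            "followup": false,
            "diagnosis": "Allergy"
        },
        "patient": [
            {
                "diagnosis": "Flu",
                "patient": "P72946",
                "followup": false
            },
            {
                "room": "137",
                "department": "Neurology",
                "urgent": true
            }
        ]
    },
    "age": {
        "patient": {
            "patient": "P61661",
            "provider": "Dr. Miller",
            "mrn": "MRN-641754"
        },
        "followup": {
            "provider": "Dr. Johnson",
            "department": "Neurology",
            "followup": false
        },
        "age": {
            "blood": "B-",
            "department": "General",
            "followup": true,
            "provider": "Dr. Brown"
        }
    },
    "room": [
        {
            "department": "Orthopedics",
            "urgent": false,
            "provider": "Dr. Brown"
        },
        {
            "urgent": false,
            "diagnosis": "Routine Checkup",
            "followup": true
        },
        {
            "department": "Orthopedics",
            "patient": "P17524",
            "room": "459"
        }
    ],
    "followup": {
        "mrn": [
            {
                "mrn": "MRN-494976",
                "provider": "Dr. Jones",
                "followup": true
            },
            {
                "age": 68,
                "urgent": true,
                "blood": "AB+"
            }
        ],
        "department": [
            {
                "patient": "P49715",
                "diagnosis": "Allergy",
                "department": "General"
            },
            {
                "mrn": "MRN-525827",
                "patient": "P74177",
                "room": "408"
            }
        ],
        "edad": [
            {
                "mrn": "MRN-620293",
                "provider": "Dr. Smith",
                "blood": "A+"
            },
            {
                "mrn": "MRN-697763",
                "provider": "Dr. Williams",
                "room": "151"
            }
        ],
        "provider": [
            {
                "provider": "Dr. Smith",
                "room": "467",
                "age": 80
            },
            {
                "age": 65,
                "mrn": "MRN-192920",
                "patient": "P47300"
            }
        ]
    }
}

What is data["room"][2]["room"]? "459"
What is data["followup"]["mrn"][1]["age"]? 68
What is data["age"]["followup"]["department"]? "Neurology"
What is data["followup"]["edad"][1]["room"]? "151"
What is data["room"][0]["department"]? "Orthopedics"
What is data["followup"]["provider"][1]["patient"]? "P47300"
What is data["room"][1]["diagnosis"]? "Routine Checkup"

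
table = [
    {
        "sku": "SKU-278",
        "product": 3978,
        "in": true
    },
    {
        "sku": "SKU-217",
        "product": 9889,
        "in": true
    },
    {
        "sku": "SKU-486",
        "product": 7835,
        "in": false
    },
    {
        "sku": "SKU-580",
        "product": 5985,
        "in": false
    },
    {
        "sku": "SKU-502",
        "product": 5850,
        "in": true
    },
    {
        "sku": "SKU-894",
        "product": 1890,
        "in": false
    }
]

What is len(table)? 6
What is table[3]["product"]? 5985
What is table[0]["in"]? True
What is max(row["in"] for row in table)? True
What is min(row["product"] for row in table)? 1890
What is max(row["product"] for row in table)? 9889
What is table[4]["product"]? 5850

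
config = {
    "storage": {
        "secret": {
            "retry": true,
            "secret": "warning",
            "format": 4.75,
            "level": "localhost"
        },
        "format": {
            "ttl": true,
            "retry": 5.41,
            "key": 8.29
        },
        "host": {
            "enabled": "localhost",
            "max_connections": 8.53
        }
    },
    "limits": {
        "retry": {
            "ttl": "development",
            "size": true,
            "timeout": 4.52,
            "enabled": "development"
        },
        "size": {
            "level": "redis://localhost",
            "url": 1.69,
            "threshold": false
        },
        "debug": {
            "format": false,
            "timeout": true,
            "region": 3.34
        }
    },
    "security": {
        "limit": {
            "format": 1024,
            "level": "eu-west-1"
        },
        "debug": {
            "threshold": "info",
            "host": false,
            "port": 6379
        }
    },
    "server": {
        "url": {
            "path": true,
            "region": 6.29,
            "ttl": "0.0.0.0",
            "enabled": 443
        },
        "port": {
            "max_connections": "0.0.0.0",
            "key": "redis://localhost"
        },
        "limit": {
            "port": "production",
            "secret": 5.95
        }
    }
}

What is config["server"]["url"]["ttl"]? "0.0.0.0"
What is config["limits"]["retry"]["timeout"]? 4.52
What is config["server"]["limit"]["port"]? "production"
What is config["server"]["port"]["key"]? "redis://localhost"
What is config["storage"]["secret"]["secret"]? "warning"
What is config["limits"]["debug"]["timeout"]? True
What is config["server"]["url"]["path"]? True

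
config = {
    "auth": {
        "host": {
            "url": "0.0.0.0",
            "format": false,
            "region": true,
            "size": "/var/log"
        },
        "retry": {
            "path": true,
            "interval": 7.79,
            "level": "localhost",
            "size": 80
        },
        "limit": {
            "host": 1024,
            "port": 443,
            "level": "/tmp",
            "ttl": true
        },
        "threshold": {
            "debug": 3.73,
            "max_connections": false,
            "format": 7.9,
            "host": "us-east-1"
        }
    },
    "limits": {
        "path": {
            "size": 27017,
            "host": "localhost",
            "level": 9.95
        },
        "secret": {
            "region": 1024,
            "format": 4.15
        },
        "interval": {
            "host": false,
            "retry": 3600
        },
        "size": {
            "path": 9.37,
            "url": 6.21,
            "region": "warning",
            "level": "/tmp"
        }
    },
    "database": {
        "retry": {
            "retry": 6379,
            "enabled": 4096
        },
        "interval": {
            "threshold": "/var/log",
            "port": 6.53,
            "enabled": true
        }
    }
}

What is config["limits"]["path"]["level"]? 9.95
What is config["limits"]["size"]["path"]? 9.37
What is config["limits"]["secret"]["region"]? 1024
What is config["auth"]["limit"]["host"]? 1024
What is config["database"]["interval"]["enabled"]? True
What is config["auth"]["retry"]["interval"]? 7.79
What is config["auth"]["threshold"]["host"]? "us-east-1"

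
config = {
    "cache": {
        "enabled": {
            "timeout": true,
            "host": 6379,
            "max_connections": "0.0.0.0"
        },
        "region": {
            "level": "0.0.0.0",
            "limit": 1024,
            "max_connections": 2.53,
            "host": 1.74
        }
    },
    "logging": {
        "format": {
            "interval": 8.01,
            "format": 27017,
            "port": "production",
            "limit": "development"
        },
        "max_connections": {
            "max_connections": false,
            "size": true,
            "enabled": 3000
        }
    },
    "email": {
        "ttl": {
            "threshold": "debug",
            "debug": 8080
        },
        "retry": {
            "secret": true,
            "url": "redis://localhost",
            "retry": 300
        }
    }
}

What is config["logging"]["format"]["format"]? 27017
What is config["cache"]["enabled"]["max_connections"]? "0.0.0.0"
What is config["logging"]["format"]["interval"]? 8.01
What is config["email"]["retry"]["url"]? "redis://localhost"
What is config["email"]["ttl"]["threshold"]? "debug"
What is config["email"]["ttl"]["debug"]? 8080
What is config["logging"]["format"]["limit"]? "development"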